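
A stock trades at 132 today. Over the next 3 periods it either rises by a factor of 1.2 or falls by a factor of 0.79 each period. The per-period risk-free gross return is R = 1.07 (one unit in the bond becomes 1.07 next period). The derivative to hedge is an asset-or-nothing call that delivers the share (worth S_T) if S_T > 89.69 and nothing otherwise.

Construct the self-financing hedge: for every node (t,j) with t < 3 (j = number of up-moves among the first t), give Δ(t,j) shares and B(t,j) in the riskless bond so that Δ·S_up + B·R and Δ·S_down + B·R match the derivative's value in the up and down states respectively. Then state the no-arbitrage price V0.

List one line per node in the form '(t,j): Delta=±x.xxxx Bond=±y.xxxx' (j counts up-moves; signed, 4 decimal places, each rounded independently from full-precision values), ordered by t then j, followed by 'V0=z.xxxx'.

Since d<R<u, set p* = (R−d)/(u−d) = 0.6829; price each node as the discounted p*-expectation of its children.
Payoff layer (t=3): V(3,0)=0.0000, V(3,1)=98.8574, V(3,2)=150.1632, V(3,3)=228.0960
(2,0): S=82.3812. Δ = (V_up−V_dn)/(S_up−S_dn) = (98.8574−0.0000)/(98.8574−65.0811) = 2.9268. V = [p*·98.8574 + (1−p*)·0.0000]/1.07 = 63.0957. B = V − Δ·S = -178.0200.
(2,1): S=125.1360. Δ = (V_up−V_dn)/(S_up−S_dn) = (150.1632−98.8574)/(150.1632−98.8574) = 1.0000. V = [p*·150.1632 + (1−p*)·98.8574]/1.07 = 125.1360. B = V − Δ·S = 0.0000.
(2,2): S=190.0800. Δ = (V_up−V_dn)/(S_up−S_dn) = (228.0960−150.1632)/(228.0960−150.1632) = 1.0000. V = [p*·228.0960 + (1−p*)·150.1632]/1.07 = 190.0800. B = V − Δ·S = 0.0000.
(1,0): S=104.2800. Δ = (V_up−V_dn)/(S_up−S_dn) = (125.1360−63.0957)/(125.1360−82.3812) = 1.4511. V = [p*·125.1360 + (1−p*)·63.0957]/1.07 = 98.5651. B = V − Δ·S = -52.7527.
(1,1): S=158.4000. Δ = (V_up−V_dn)/(S_up−S_dn) = (190.0800−125.1360)/(190.0800−125.1360) = 1.0000. V = [p*·190.0800 + (1−p*)·125.1360]/1.07 = 158.4000. B = V − Δ·S = 0.0000.
(0,0): S=132.0000. Δ = (V_up−V_dn)/(S_up−S_dn) = (158.4000−98.5651)/(158.4000−104.2800) = 1.1056. V = [p*·158.4000 + (1−p*)·98.5651]/1.07 = 130.3065. B = V − Δ·S = -15.6322.
Self-financing check: at every node Δ·S+B equals the discounted successor values.

(0,0): Delta=1.1056 Bond=-15.6322
(1,0): Delta=1.4511 Bond=-52.7527
(1,1): Delta=1.0000 Bond=0.0000
(2,0): Delta=2.9268 Bond=-178.0200
(2,1): Delta=1.0000 Bond=0.0000
(2,2): Delta=1.0000 Bond=0.0000
V0=130.3065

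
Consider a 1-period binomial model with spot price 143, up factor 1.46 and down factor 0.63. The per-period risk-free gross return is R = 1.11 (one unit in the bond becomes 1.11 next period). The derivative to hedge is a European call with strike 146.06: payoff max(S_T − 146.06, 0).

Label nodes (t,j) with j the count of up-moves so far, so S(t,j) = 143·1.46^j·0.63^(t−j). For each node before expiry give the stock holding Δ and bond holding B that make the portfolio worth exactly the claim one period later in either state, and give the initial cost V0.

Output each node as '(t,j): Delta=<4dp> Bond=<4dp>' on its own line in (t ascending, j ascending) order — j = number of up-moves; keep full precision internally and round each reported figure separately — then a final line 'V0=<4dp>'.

(0,0): Delta=0.5284 Bond=-42.8890
V0=32.6773

No-arbitrage ⇒ martingale measure with p* = (R−d)/(u−d) = 0.5783.
At expiry t=1: V(1,0)=0.0000, V(1,1)=62.7200
Node (0,0) S=143.0000: V=(p*·62.7200+(1−p*)·0.0000)/1.11=32.6773; Δ=(62.7200−0.0000)/(208.7800−90.0900)=0.5284; B=V−Δ·S=-42.8890
Check: Δ(0,0)·S0 + B(0,0) = 32.6773 = V0.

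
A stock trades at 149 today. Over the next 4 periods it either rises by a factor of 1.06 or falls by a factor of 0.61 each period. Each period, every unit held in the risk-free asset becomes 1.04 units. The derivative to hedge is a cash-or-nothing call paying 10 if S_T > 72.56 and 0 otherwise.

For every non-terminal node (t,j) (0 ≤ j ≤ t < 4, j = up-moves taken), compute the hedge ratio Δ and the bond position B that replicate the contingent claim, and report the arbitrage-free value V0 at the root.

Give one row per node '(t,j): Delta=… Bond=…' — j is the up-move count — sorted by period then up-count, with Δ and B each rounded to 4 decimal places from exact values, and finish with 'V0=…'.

Since d<R<u, set p* = (R−d)/(u−d) = 0.9556; price each node as the discounted p*-expectation of its children.
Payoff layer (t=4): V(4,0)=0.0000, V(4,1)=0.0000, V(4,2)=0.0000, V(4,3)=10.0000, V(4,4)=10.0000
Node (3,0) S=33.8202: V=(p*·0.0000+(1−p*)·0.0000)/1.04=0.0000; Δ=(0.0000−0.0000)/(35.8494−20.6303)=0.0000; B=V−Δ·S=0.0000
Node (3,1) S=58.7695: V=(p*·0.0000+(1−p*)·0.0000)/1.04=0.0000; Δ=(0.0000−0.0000)/(62.2956−35.8494)=0.0000; B=V−Δ·S=0.0000
Node (3,2) S=102.1240: V=(p*·10.0000+(1−p*)·0.0000)/1.04=9.1880; Δ=(10.0000−0.0000)/(108.2514−62.2956)=0.2176; B=V−Δ·S=-13.0342
Node (3,3) S=177.4614: V=(p*·10.0000+(1−p*)·10.0000)/1.04=9.6154; Δ=(10.0000−10.0000)/(188.1091−108.2514)=0.0000; B=V−Δ·S=9.6154
Node (2,0) S=55.4429: V=(p*·0.0000+(1−p*)·0.0000)/1.04=0.0000; Δ=(0.0000−0.0000)/(58.7695−33.8202)=0.0000; B=V−Δ·S=0.0000
Node (2,1) S=96.3434: V=(p*·9.1880+(1−p*)·0.0000)/1.04=8.4420; Δ=(9.1880−0.0000)/(102.1240−58.7695)=0.2119; B=V−Δ·S=-11.9759
Node (2,2) S=167.4164: V=(p*·9.6154+(1−p*)·9.1880)/1.04=9.2273; Δ=(9.6154−9.1880)/(177.4614−102.1240)=0.0057; B=V−Δ·S=8.2776
Node (1,0) S=90.8900: V=(p*·8.4420+(1−p*)·0.0000)/1.04=7.7565; Δ=(8.4420−0.0000)/(96.3434−55.4429)=0.2064; B=V−Δ·S=-11.0035
Node (1,1) S=157.9400: V=(p*·9.2273+(1−p*)·8.4420)/1.04=8.8388; Δ=(9.2273−8.4420)/(167.4164−96.3434)=0.0110; B=V−Δ·S=7.0937
Node (0,0) S=149.0000: V=(p*·8.8388+(1−p*)·7.7565)/1.04=8.4526; Δ=(8.8388−7.7565)/(157.9400−90.8900)=0.0161; B=V−Δ·S=6.0475
The time-0 hedge costs 8.4526, which is the no-arbitrage price.

(0,0): Delta=0.0161 Bond=6.0475
(1,0): Delta=0.2064 Bond=-11.0035
(1,1): Delta=0.0110 Bond=7.0937
(2,0): Delta=0.0000 Bond=0.0000
(2,1): Delta=0.2119 Bond=-11.9759
(2,2): Delta=0.0057 Bond=8.2776
(3,0): Delta=0.0000 Bond=0.0000
(3,1): Delta=0.0000 Bond=0.0000
(3,2): Delta=0.2176 Bond=-13.0342
(3,3): Delta=0.0000 Bond=9.6154
V0=8.4526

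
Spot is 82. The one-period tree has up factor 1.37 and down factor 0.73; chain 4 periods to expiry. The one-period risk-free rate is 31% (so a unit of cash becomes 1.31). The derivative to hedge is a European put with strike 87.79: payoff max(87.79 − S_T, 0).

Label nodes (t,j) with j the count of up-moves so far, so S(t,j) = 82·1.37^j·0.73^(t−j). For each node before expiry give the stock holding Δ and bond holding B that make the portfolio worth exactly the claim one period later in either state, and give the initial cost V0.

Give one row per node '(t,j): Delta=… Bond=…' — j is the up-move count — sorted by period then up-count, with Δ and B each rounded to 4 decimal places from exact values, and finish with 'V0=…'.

(0,0): Delta=-0.0192 Bond=1.7062
(1,0): Delta=-0.1739 Bond=11.4939
(1,1): Delta=-0.0107 Bond=1.2774
(2,0): Delta=-1.0000 Bond=51.1567
(2,1): Delta=-0.1283 Bond=11.3226
(2,2): Delta=-0.0042 Bond=0.6752
(3,0): Delta=-1.0000 Bond=67.0153
(3,1): Delta=-1.0000 Bond=67.0153
(3,2): Delta=-0.0803 Bond=9.4344
(3,3): Delta=0.0000 Bond=0.0000
V0=0.1313

Under the risk-neutral measure, an up-move has probability p* = (R−d)/(u−d) = 0.9062 and values discount at R = 1.31.
Payoff layer (t=4): V(4,0)=64.5034, V(4,1)=44.0878, V(4,2)=5.7736, V(4,3)=0.0000, V(4,4)=0.0000
(3,0): S=31.8994. Δ = (V_up−V_dn)/(S_up−S_dn) = (44.0878−64.5034)/(43.7022−23.2866) = -1.0000. V = [p*·44.0878 + (1−p*)·64.5034]/1.31 = 35.1159. B = V − Δ·S = 67.0153.
(3,1): S=59.8660. Δ = (V_up−V_dn)/(S_up−S_dn) = (5.7736−44.0878)/(82.0164−43.7022) = -1.0000. V = [p*·5.7736 + (1−p*)·44.0878]/1.31 = 7.1493. B = V − Δ·S = 67.0153.
(3,2): S=112.3512. Δ = (V_up−V_dn)/(S_up−S_dn) = (0.0000−5.7736)/(153.9212−82.0164) = -0.0803. V = [p*·0.0000 + (1−p*)·5.7736]/1.31 = 0.4132. B = V − Δ·S = 9.4344.
(3,3): S=210.8509. Δ = (V_up−V_dn)/(S_up−S_dn) = (0.0000−0.0000)/(288.8658−153.9212) = 0.0000. V = [p*·0.0000 + (1−p*)·0.0000]/1.31 = 0.0000. B = V − Δ·S = 0.0000.
(2,0): S=43.6978. Δ = (V_up−V_dn)/(S_up−S_dn) = (7.1493−35.1159)/(59.8660−31.8994) = -1.0000. V = [p*·7.1493 + (1−p*)·35.1159]/1.31 = 7.4589. B = V − Δ·S = 51.1567.
(2,1): S=82.0082. Δ = (V_up−V_dn)/(S_up−S_dn) = (0.4132−7.1493)/(112.3512−59.8660) = -0.1283. V = [p*·0.4132 + (1−p*)·7.1493]/1.31 = 0.7975. B = V − Δ·S = 11.3226.
(2,2): S=153.9058. Δ = (V_up−V_dn)/(S_up−S_dn) = (0.0000−0.4132)/(210.8509−112.3512) = -0.0042. V = [p*·0.0000 + (1−p*)·0.4132]/1.31 = 0.0296. B = V − Δ·S = 0.6752.
(1,0): S=59.8600. Δ = (V_up−V_dn)/(S_up−S_dn) = (0.7975−7.4589)/(82.0082−43.6978) = -0.1739. V = [p*·0.7975 + (1−p*)·7.4589]/1.31 = 1.0855. B = V − Δ·S = 11.4939.
(1,1): S=112.3400. Δ = (V_up−V_dn)/(S_up−S_dn) = (0.0296−0.7975)/(153.9058−82.0082) = -0.0107. V = [p*·0.0296 + (1−p*)·0.7975]/1.31 = 0.0775. B = V − Δ·S = 1.2774.
(0,0): S=82.0000. Δ = (V_up−V_dn)/(S_up−S_dn) = (0.0775−1.0855)/(112.3400−59.8600) = -0.0192. V = [p*·0.0775 + (1−p*)·1.0855]/1.31 = 0.1313. B = V − Δ·S = 1.7062.
Check: Δ(0,0)·S0 + B(0,0) = 0.1313 = V0.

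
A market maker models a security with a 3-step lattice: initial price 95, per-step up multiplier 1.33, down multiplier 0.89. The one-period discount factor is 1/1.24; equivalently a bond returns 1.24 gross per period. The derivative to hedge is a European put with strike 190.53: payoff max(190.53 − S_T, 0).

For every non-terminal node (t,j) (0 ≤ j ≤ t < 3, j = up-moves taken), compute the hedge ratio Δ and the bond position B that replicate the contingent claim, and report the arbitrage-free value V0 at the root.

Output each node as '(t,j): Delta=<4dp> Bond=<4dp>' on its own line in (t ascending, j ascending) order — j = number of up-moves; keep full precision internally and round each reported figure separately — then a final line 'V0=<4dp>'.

Risk-neutral probability p* = (R−d)/(u−d) = (1.24−0.89)/(1.33−0.89) = 0.7955.
Terminal values V(3,·): V(3,0)=123.5579, V(3,1)=90.4482, V(3,2)=40.9695, V(3,3)=0.0000
Node (2,0) S=75.2495: V=(p*·90.4482+(1−p*)·123.5579)/1.24=78.4037; Δ=(90.4482−123.5579)/(100.0818−66.9721)=-1.0000; B=V−Δ·S=153.6532
Node (2,1) S=112.4515: V=(p*·40.9695+(1−p*)·90.4482)/1.24=41.2017; Δ=(40.9695−90.4482)/(149.5605−100.0818)=-1.0000; B=V−Δ·S=153.6532
Node (2,2) S=168.0455: V=(p*·0.0000+(1−p*)·40.9695)/1.24=6.7582; Δ=(0.0000−40.9695)/(223.5005−149.5605)=-0.5541; B=V−Δ·S=99.8707
Node (1,0) S=84.5500: V=(p*·41.2017+(1−p*)·78.4037)/1.24=39.3639; Δ=(41.2017−78.4037)/(112.4515−75.2495)=-1.0000; B=V−Δ·S=123.9139
Node (1,1) S=126.3500: V=(p*·6.7582+(1−p*)·41.2017)/1.24=11.1318; Δ=(6.7582−41.2017)/(168.0455−112.4515)=-0.6196; B=V−Δ·S=89.4126
Node (0,0) S=95.0000: V=(p*·11.1318+(1−p*)·39.3639)/1.24=13.6343; Δ=(11.1318−39.3639)/(126.3500−84.5500)=-0.6754; B=V−Δ·S=77.7981
Check: Δ(0,0)·S0 + B(0,0) = 13.6343 = V0.

(0,0): Delta=-0.6754 Bond=77.7981
(1,0): Delta=-1.0000 Bond=123.9139
(1,1): Delta=-0.6196 Bond=89.4126
(2,0): Delta=-1.0000 Bond=153.6532
(2,1): Delta=-1.0000 Bond=153.6532
(2,2): Delta=-0.5541 Bond=99.8707
V0=13.6343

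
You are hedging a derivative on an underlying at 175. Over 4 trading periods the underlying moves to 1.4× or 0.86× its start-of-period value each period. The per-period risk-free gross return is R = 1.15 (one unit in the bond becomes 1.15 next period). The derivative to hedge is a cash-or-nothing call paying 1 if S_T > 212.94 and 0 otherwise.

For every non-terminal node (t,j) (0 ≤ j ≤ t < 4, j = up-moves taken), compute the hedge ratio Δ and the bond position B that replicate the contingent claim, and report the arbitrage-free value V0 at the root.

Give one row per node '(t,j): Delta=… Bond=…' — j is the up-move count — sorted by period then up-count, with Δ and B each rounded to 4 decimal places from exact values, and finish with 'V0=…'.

(0,0): Delta=0.0024 Bond=0.0031
(1,0): Delta=0.0046 Bond=-0.3311
(1,1): Delta=0.0012 Bond=0.2921
(2,0): Delta=0.0067 Bond=-0.6467
(2,1): Delta=0.0035 Bond=-0.1514
(2,2): Delta=0.0000 Bond=0.7561
(3,0): Delta=0.0000 Bond=0.0000
(3,1): Delta=0.0102 Bond=-1.3849
(3,2): Delta=0.0000 Bond=0.8696
(3,3): Delta=0.0000 Bond=0.8696
V0=0.4236

Risk-neutral probability p* = (R−d)/(u−d) = (1.15−0.86)/(1.4−0.86) = 0.5370.
Payoff layer (t=4): V(4,0)=0.0000, V(4,1)=0.0000, V(4,2)=1.0000, V(4,3)=1.0000, V(4,4)=1.0000
(3,0): S=111.3098. Δ = (V_up−V_dn)/(S_up−S_dn) = (0.0000−0.0000)/(155.8337−95.7264) = 0.0000. V = [p*·0.0000 + (1−p*)·0.0000]/1.15 = 0.0000. B = V − Δ·S = 0.0000.
(3,1): S=181.2020. Δ = (V_up−V_dn)/(S_up−S_dn) = (1.0000−0.0000)/(253.6828−155.8337) = 0.0102. V = [p*·1.0000 + (1−p*)·0.0000]/1.15 = 0.4670. B = V − Δ·S = -1.3849.
(3,2): S=294.9800. Δ = (V_up−V_dn)/(S_up−S_dn) = (1.0000−1.0000)/(412.9720−253.6828) = 0.0000. V = [p*·1.0000 + (1−p*)·1.0000]/1.15 = 0.8696. B = V − Δ·S = 0.8696.
(3,3): S=480.2000. Δ = (V_up−V_dn)/(S_up−S_dn) = (1.0000−1.0000)/(672.2800−412.9720) = 0.0000. V = [p*·1.0000 + (1−p*)·1.0000]/1.15 = 0.8696. B = V − Δ·S = 0.8696.
(2,0): S=129.4300. Δ = (V_up−V_dn)/(S_up−S_dn) = (0.4670−0.0000)/(181.2020−111.3098) = 0.0067. V = [p*·0.4670 + (1−p*)·0.0000]/1.15 = 0.2181. B = V − Δ·S = -0.6467.
(2,1): S=210.7000. Δ = (V_up−V_dn)/(S_up−S_dn) = (0.8696−0.4670)/(294.9800−181.2020) = 0.0035. V = [p*·0.8696 + (1−p*)·0.4670]/1.15 = 0.5941. B = V − Δ·S = -0.1514.
(2,2): S=343.0000. Δ = (V_up−V_dn)/(S_up−S_dn) = (0.8696−0.8696)/(480.2000−294.9800) = 0.0000. V = [p*·0.8696 + (1−p*)·0.8696]/1.15 = 0.7561. B = V − Δ·S = 0.7561.
(1,0): S=150.5000. Δ = (V_up−V_dn)/(S_up−S_dn) = (0.5941−0.2181)/(210.7000−129.4300) = 0.0046. V = [p*·0.5941 + (1−p*)·0.2181]/1.15 = 0.3652. B = V − Δ·S = -0.3311.
(1,1): S=245.0000. Δ = (V_up−V_dn)/(S_up−S_dn) = (0.7561−0.5941)/(343.0000−210.7000) = 0.0012. V = [p*·0.7561 + (1−p*)·0.5941]/1.15 = 0.5923. B = V − Δ·S = 0.2921.
(0,0): S=175.0000. Δ = (V_up−V_dn)/(S_up−S_dn) = (0.5923−0.3652)/(245.0000−150.5000) = 0.0024. V = [p*·0.5923 + (1−p*)·0.3652]/1.15 = 0.4236. B = V − Δ·S = 0.0031.
The time-0 hedge costs 0.4236, which is the no-arbitrage price.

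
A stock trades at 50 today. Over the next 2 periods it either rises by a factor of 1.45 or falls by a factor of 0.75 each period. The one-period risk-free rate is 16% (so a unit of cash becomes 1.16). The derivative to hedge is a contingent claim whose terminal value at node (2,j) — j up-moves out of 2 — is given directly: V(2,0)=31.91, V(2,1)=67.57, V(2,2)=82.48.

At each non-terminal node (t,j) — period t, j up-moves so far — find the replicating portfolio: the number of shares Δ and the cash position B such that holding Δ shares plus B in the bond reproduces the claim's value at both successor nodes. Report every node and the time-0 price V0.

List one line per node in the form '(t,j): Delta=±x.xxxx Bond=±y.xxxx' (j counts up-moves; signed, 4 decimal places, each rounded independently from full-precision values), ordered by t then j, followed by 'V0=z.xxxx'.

No-arbitrage ⇒ martingale measure with p* = (R−d)/(u−d) = 0.5857.
Payoff layer (t=2): V(2,0)=31.9100, V(2,1)=67.5700, V(2,2)=82.4800
Node (1,0) S=37.5000: V=(p*·67.5700+(1−p*)·31.9100)/1.16=45.5143; Δ=(67.5700−31.9100)/(54.3750−28.1250)=1.3585; B=V−Δ·S=-5.4286
Node (1,1) S=72.5000: V=(p*·82.4800+(1−p*)·67.5700)/1.16=65.7784; Δ=(82.4800−67.5700)/(105.1250−54.3750)=0.2938; B=V−Δ·S=44.4784
Node (0,0) S=50.0000: V=(p*·65.7784+(1−p*)·45.5143)/1.16=49.4684; Δ=(65.7784−45.5143)/(72.5000−37.5000)=0.5790; B=V−Δ·S=20.5196
Each (Δ,B) replicates both successor values, so the strategy is self-financing and V0 is arbitrage-free.

(0,0): Delta=0.5790 Bond=20.5196
(1,0): Delta=1.3585 Bond=-5.4286
(1,1): Delta=0.2938 Bond=44.4784
V0=49.4684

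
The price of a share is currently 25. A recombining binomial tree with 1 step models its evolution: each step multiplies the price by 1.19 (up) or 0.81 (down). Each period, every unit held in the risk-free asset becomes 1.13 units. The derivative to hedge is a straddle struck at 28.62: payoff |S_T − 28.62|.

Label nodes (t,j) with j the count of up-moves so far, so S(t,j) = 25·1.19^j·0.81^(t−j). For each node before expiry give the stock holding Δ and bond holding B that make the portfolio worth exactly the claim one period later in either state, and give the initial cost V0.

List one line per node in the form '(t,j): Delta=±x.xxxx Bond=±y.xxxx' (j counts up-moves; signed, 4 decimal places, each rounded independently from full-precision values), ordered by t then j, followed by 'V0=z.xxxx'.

(0,0): Delta=-0.7621 Bond=21.0643
V0=2.0116

Since d<R<u, set p* = (R−d)/(u−d) = 0.8421; price each node as the discounted p*-expectation of its children.
Terminal values V(1,·): V(1,0)=8.3700, V(1,1)=1.1300
Node (0,0) S=25.0000: V=(p*·1.1300+(1−p*)·8.3700)/1.13=2.0116; Δ=(1.1300−8.3700)/(29.7500−20.2500)=-0.7621; B=V−Δ·S=21.0643
The time-0 hedge costs 2.0116, which is the no-arbitrage price.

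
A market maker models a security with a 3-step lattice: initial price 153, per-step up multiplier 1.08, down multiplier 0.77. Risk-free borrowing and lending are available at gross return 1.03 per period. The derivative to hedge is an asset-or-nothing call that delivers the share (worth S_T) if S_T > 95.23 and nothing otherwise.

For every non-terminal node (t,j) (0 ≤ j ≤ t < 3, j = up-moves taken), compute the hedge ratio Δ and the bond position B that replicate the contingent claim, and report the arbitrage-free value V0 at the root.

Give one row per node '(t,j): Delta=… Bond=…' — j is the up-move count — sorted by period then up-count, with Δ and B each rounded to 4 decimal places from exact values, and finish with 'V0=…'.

Under the risk-neutral measure, an up-move has probability p* = (R−d)/(u−d) = 0.8387 and values discount at R = 1.03.
Terminal values V(3,·): V(3,0)=0.0000, V(3,1)=97.9708, V(3,2)=137.4136, V(3,3)=192.7359
Node (2,0) S=90.7137: V=(p*·97.9708+(1−p*)·0.0000)/1.03=79.7758; Δ=(97.9708−0.0000)/(97.9708−69.8495)=3.4839; B=V−Δ·S=-236.2590
Node (2,1) S=127.2348: V=(p*·137.4136+(1−p*)·97.9708)/1.03=127.2348; Δ=(137.4136−97.9708)/(137.4136−97.9708)=1.0000; B=V−Δ·S=0.0000
Node (2,2) S=178.4592: V=(p*·192.7359+(1−p*)·137.4136)/1.03=178.4592; Δ=(192.7359−137.4136)/(192.7359−137.4136)=1.0000; B=V−Δ·S=0.0000
Node (1,0) S=117.8100: V=(p*·127.2348+(1−p*)·79.7758)/1.03=116.0972; Δ=(127.2348−79.7758)/(127.2348−90.7137)=1.2995; B=V−Δ·S=-36.9964
Node (1,1) S=165.2400: V=(p*·178.4592+(1−p*)·127.2348)/1.03=165.2400; Δ=(178.4592−127.2348)/(178.4592−127.2348)=1.0000; B=V−Δ·S=0.0000
Node (0,0) S=153.0000: V=(p*·165.2400+(1−p*)·116.0972)/1.03=152.7318; Δ=(165.2400−116.0972)/(165.2400−117.8100)=1.0361; B=V−Δ·S=-5.7934
Each (Δ,B) replicates both successor values, so the strategy is self-financing and V0 is arbitrage-free.

(0,0): Delta=1.0361 Bond=-5.7934
(1,0): Delta=1.2995 Bond=-36.9964
(1,1): Delta=1.0000 Bond=0.0000
(2,0): Delta=3.4839 Bond=-236.2590
(2,1): Delta=1.0000 Bond=0.0000
(2,2): Delta=1.0000 Bond=0.0000
V0=152.7318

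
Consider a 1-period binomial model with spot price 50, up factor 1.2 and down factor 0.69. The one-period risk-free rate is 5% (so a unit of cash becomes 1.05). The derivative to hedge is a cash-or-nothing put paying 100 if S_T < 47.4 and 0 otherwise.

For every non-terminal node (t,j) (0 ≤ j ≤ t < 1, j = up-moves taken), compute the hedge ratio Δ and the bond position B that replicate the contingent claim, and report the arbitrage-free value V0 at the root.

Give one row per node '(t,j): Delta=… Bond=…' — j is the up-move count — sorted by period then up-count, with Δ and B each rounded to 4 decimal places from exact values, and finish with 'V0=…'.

Risk-neutral probability p* = (R−d)/(u−d) = (1.05−0.69)/(1.2−0.69) = 0.7059.
Terminal payoffs: V(1,0)=100.0000, V(1,1)=0.0000
  t=0,j=0: stock 50.0000 → up 60.0000 (V=0.0000), down 34.5000 (V=100.0000). Price 28.0112; hedge Δ=-3.9216, bond B=224.0896.
Check: Δ(0,0)·S0 + B(0,0) = 28.0112 = V0.

(0,0): Delta=-3.9216 Bond=224.0896
V0=28.0112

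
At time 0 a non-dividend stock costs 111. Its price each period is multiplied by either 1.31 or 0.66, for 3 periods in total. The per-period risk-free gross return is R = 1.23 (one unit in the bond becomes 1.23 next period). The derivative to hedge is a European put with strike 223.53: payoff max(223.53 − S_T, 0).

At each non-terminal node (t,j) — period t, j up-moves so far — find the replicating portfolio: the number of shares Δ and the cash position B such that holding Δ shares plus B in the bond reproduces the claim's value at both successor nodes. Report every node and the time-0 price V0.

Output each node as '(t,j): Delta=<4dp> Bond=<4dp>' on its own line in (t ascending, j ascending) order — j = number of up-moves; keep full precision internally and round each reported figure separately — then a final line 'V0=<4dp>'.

(0,0): Delta=-0.8168 Bond=109.2084
(1,0): Delta=-1.0000 Bond=147.7494
(1,1): Delta=-0.8038 Bond=132.4423
(2,0): Delta=-1.0000 Bond=181.7317
(2,1): Delta=-1.0000 Bond=181.7317
(2,2): Delta=-0.7899 Bond=160.2616
V0=18.5464

No-arbitrage ⇒ martingale measure with p* = (R−d)/(u−d) = 0.8769.
Payoff layer (t=3): V(3,0)=191.6179, V(3,1)=160.1894, V(3,2)=97.8085, V(3,3)=0.0000
Node (2,0) S=48.3516: V=(p*·160.1894+(1−p*)·191.6179)/1.23=133.3801; Δ=(160.1894−191.6179)/(63.3406−31.9121)=-1.0000; B=V−Δ·S=181.7317
Node (2,1) S=95.9706: V=(p*·97.8085+(1−p*)·160.1894)/1.23=85.7611; Δ=(97.8085−160.1894)/(125.7215−63.3406)=-1.0000; B=V−Δ·S=181.7317
Node (2,2) S=190.4871: V=(p*·0.0000+(1−p*)·97.8085)/1.23=9.7870; Δ=(0.0000−97.8085)/(249.5381−125.7215)=-0.7899; B=V−Δ·S=160.2616
Node (1,0) S=73.2600: V=(p*·85.7611+(1−p*)·133.3801)/1.23=74.4894; Δ=(85.7611−133.3801)/(95.9706−48.3516)=-1.0000; B=V−Δ·S=147.7494
Node (1,1) S=145.4100: V=(p*·9.7870+(1−p*)·85.7611)/1.23=15.5591; Δ=(9.7870−85.7611)/(190.4871−95.9706)=-0.8038; B=V−Δ·S=132.4423
Node (0,0) S=111.0000: V=(p*·15.5591+(1−p*)·74.4894)/1.23=18.5464; Δ=(15.5591−74.4894)/(145.4100−73.2600)=-0.8168; B=V−Δ·S=109.2084
Each (Δ,B) replicates both successor values, so the strategy is self-financing and V0 is arbitrage-free.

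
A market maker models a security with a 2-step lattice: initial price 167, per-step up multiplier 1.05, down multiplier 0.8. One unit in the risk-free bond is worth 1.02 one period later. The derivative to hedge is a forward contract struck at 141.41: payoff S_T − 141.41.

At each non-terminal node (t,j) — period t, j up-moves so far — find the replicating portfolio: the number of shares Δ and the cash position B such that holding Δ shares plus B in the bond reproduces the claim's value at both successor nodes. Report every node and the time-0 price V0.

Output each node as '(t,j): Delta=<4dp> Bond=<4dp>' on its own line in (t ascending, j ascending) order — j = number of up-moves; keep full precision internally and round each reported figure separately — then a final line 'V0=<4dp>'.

Under the risk-neutral measure, an up-move has probability p* = (R−d)/(u−d) = 0.8800 and values discount at R = 1.02.
Terminal payoffs: V(2,0)=-34.5300, V(2,1)=-1.1300, V(2,2)=42.7075
Node (1,0) S=133.6000: V=(p*·-1.1300+(1−p*)·-34.5300)/1.02=-5.0373; Δ=(-1.1300−-34.5300)/(140.2800−106.8800)=1.0000; B=V−Δ·S=-138.6373
Node (1,1) S=175.3500: V=(p*·42.7075+(1−p*)·-1.1300)/1.02=36.7127; Δ=(42.7075−-1.1300)/(184.1175−140.2800)=1.0000; B=V−Δ·S=-138.6373
Node (0,0) S=167.0000: V=(p*·36.7127+(1−p*)·-5.0373)/1.02=31.0811; Δ=(36.7127−-5.0373)/(175.3500−133.6000)=1.0000; B=V−Δ·S=-135.9189
Each (Δ,B) replicates both successor values, so the strategy is self-financing and V0 is arbitrage-free.

(0,0): Delta=1.0000 Bond=-135.9189
(1,0): Delta=1.0000 Bond=-138.6373
(1,1): Delta=1.0000 Bond=-138.6373
V0=31.0811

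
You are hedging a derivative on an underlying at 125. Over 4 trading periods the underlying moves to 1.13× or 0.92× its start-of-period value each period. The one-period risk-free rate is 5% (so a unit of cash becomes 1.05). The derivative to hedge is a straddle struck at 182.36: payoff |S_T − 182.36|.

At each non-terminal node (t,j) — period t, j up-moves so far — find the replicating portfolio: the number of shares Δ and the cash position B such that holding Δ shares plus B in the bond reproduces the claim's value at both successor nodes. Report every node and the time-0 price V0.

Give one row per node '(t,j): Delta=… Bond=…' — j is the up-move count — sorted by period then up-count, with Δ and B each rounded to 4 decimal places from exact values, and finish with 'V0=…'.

Risk-neutral probability p* = (R−d)/(u−d) = (1.05−0.92)/(1.13−0.92) = 0.6190.
Terminal values V(4,·): V(4,0)=92.8109, V(4,1)=72.3703, V(4,2)=47.2640, V(4,3)=16.4268, V(4,4)=21.4492
  t=3,j=0: stock 97.3360 → up 109.9897 (V=72.3703), down 89.5491 (V=92.8109). Price 76.3402; hedge Δ=-1.0000, bond B=173.6762.
  t=3,j=1: stock 119.5540 → up 135.0960 (V=47.2640), down 109.9897 (V=72.3703). Price 54.1222; hedge Δ=-1.0000, bond B=173.6762.
  t=3,j=2: stock 146.8435 → up 165.9332 (V=16.4268), down 135.0960 (V=47.2640). Price 26.8327; hedge Δ=-1.0000, bond B=173.6762.
  t=3,j=3: stock 180.3621 → up 203.8092 (V=21.4492), down 165.9332 (V=16.4268). Price 18.6056; hedge Δ=0.1326, bond B=-5.3103.
  t=2,j=0: stock 105.8000 → up 119.5540 (V=54.1222), down 97.3360 (V=76.3402). Price 59.6059; hedge Δ=-1.0000, bond B=165.4059.
  t=2,j=1: stock 129.9500 → up 146.8435 (V=26.8327), down 119.5540 (V=54.1222). Price 35.4559; hedge Δ=-1.0000, bond B=165.4059.
  t=2,j=2: stock 159.6125 → up 180.3621 (V=18.6056), down 146.8435 (V=26.8327). Price 20.7045; hedge Δ=-0.2454, bond B=59.8810.
  t=1,j=0: stock 115.0000 → up 129.9500 (V=35.4559), down 105.8000 (V=59.6059). Price 42.5294; hedge Δ=-1.0000, bond B=157.5294.
  t=1,j=1: stock 141.2500 → up 159.6125 (V=20.7045), down 129.9500 (V=35.4559). Price 25.0706; hedge Δ=-0.4973, bond B=95.3152.
  t=0,j=0: stock 125.0000 → up 141.2500 (V=25.0706), down 115.0000 (V=42.5294). Price 30.2110; hedge Δ=-0.6651, bond B=113.3484.
The time-0 hedge costs 30.2110, which is the no-arbitrage price.

(0,0): Delta=-0.6651 Bond=113.3484
(1,0): Delta=-1.0000 Bond=157.5294
(1,1): Delta=-0.4973 Bond=95.3152
(2,0): Delta=-1.0000 Bond=165.4059
(2,1): Delta=-1.0000 Bond=165.4059
(2,2): Delta=-0.2454 Bond=59.8810
(3,0): Delta=-1.0000 Bond=173.6762
(3,1): Delta=-1.0000 Bond=173.6762
(3,2): Delta=-1.0000 Bond=173.6762
(3,3): Delta=0.1326 Bond=-5.3103
V0=30.2110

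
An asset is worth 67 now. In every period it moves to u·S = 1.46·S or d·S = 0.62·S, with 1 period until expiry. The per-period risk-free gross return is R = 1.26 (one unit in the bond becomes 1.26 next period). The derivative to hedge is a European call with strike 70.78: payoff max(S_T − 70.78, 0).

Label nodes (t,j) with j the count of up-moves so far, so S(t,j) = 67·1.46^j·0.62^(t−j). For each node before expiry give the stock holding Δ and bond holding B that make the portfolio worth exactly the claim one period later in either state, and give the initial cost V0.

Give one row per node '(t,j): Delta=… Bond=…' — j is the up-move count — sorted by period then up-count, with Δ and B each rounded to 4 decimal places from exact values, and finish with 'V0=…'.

Under the risk-neutral measure, an up-move has probability p* = (R−d)/(u−d) = 0.7619 and values discount at R = 1.26.
Terminal values V(1,·): V(1,0)=0.0000, V(1,1)=27.0400
(0,0): S=67.0000. Δ = (V_up−V_dn)/(S_up−S_dn) = (27.0400−0.0000)/(97.8200−41.5400) = 0.4805. V = [p*·27.0400 + (1−p*)·0.0000]/1.26 = 16.3507. B = V − Δ·S = -15.8398.
The time-0 hedge costs 16.3507, which is the no-arbitrage price.

(0,0): Delta=0.4805 Bond=-15.8398
V0=16.3507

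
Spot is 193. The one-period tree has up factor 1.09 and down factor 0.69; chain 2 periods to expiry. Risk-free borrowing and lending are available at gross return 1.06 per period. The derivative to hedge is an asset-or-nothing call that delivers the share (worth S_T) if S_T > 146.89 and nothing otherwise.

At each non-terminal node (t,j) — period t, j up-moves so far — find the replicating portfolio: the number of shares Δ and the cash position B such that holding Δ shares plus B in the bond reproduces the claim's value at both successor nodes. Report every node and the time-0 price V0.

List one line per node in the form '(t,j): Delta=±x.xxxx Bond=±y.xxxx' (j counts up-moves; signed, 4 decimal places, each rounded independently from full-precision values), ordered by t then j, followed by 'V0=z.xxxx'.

(0,0): Delta=2.5920 Bond=-325.6337
(1,0): Delta=0.0000 Bond=0.0000
(1,1): Delta=2.7250 Bond=-373.1587
V0=174.6152

Since d<R<u, set p* = (R−d)/(u−d) = 0.9250; price each node as the discounted p*-expectation of its children.
At expiry t=2: V(2,0)=0.0000, V(2,1)=0.0000, V(2,2)=229.3033
  t=1,j=0: stock 133.1700 → up 145.1553 (V=0.0000), down 91.8873 (V=0.0000). Price 0.0000; hedge Δ=0.0000, bond B=0.0000.
  t=1,j=1: stock 210.3700 → up 229.3033 (V=229.3033), down 145.1553 (V=0.0000). Price 200.0996; hedge Δ=2.7250, bond B=-373.1587.
  t=0,j=0: stock 193.0000 → up 210.3700 (V=200.0996), down 133.1700 (V=0.0000). Price 174.6152; hedge Δ=2.5920, bond B=-325.6337.
Each (Δ,B) replicates both successor values, so the strategy is self-financing and V0 is arbitrage-free.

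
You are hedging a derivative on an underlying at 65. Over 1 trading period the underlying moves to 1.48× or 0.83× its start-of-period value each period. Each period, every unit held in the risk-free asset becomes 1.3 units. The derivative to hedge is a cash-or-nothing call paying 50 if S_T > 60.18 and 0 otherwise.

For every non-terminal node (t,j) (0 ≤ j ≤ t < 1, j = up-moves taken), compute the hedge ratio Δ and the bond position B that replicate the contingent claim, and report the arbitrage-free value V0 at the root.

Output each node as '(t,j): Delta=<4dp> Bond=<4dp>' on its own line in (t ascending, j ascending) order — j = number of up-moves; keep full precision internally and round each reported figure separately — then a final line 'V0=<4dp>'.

(0,0): Delta=1.1834 Bond=-49.1124
V0=27.8107

The replicating-portfolio and risk-neutral prices coincide; use p* = (1.3−0.83)/(1.48−0.83) = 0.7231 for the latter.
Terminal payoffs: V(1,0)=0.0000, V(1,1)=50.0000
  t=0,j=0: stock 65.0000 → up 96.2000 (V=50.0000), down 53.9500 (V=0.0000). Price 27.8107; hedge Δ=1.1834, bond B=-49.1124.
The time-0 hedge costs 27.8107, which is the no-arbitrage price.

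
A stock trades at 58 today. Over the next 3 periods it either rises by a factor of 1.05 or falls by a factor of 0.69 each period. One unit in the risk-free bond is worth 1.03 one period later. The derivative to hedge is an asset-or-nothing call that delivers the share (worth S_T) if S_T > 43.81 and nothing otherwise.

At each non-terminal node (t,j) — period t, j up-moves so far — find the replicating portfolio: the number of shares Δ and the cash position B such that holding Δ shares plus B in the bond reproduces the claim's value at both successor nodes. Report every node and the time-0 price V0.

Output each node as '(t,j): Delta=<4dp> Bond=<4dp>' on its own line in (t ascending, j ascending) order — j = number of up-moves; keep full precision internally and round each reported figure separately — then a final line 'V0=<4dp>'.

(0,0): Delta=1.1360 Bond=-8.1213
(1,0): Delta=2.8081 Bond=-75.2843
(1,1): Delta=1.0713 Bond=-4.4285
(2,0): Delta=0.0000 Bond=0.0000
(2,1): Delta=2.9167 Bond=-82.1041
(2,2): Delta=1.0000 Bond=0.0000
V0=57.7650

Since d<R<u, set p* = (R−d)/(u−d) = 0.9444; price each node as the discounted p*-expectation of its children.
Terminal values V(3,·): V(3,0)=0.0000, V(3,1)=0.0000, V(3,2)=44.1220, V(3,3)=67.1423
(2,0): S=27.6138. Δ = (V_up−V_dn)/(S_up−S_dn) = (0.0000−0.0000)/(28.9945−19.0535) = 0.0000. V = [p*·0.0000 + (1−p*)·0.0000]/1.03 = 0.0000. B = V − Δ·S = 0.0000.
(2,1): S=42.0210. Δ = (V_up−V_dn)/(S_up−S_dn) = (44.1220−0.0000)/(44.1221−28.9945) = 2.9167. V = [p*·44.1220 + (1−p*)·0.0000]/1.03 = 40.4571. B = V − Δ·S = -82.1041.
(2,2): S=63.9450. Δ = (V_up−V_dn)/(S_up−S_dn) = (67.1423−44.1220)/(67.1423−44.1220) = 1.0000. V = [p*·67.1423 + (1−p*)·44.1220]/1.03 = 63.9450. B = V − Δ·S = 0.0000.
(1,0): S=40.0200. Δ = (V_up−V_dn)/(S_up−S_dn) = (40.4571−0.0000)/(42.0210−27.6138) = 2.8081. V = [p*·40.4571 + (1−p*)·0.0000]/1.03 = 37.0966. B = V − Δ·S = -75.2843.
(1,1): S=60.9000. Δ = (V_up−V_dn)/(S_up−S_dn) = (63.9450−40.4571)/(63.9450−42.0210) = 1.0713. V = [p*·63.9450 + (1−p*)·40.4571]/1.03 = 60.8156. B = V − Δ·S = -4.4285.
(0,0): S=58.0000. Δ = (V_up−V_dn)/(S_up−S_dn) = (60.8156−37.0966)/(60.9000−40.0200) = 1.1360. V = [p*·60.8156 + (1−p*)·37.0966]/1.03 = 57.7650. B = V − Δ·S = -8.1213.
The time-0 hedge costs 57.7650, which is the no-arbitrage price.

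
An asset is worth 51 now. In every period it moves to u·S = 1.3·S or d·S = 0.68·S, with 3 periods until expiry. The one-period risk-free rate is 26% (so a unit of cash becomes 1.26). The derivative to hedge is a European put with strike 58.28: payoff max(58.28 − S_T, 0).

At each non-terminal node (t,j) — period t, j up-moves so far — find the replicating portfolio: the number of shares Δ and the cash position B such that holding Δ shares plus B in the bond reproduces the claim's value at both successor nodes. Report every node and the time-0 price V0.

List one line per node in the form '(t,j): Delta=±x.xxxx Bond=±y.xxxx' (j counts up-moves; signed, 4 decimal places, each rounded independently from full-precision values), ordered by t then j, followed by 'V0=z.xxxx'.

(0,0): Delta=-0.0676 Bond=3.6162
(1,0): Delta=-0.9886 Bond=36.4967
(1,1): Delta=-0.0344 Bond=2.3537
(2,0): Delta=-1.0000 Bond=46.2540
(2,1): Delta=-0.9882 Bond=45.9674
(2,2): Delta=0.0000 Bond=0.0000
V0=0.1670

The replicating-portfolio and risk-neutral prices coincide; use p* = (1.26−0.68)/(1.3−0.68) = 0.9355 for the latter.
Terminal payoffs: V(3,0)=42.2440, V(3,1)=27.6229, V(3,2)=0.0000, V(3,3)=0.0000
Node (2,0) S=23.5824: V=(p*·27.6229+(1−p*)·42.2440)/1.26=22.6716; Δ=(27.6229−42.2440)/(30.6571−16.0360)=-1.0000; B=V−Δ·S=46.2540
Node (2,1) S=45.0840: V=(p*·0.0000+(1−p*)·27.6229)/1.26=1.4144; Δ=(0.0000−27.6229)/(58.6092−30.6571)=-0.9882; B=V−Δ·S=45.9674
Node (2,2) S=86.1900: V=(p*·0.0000+(1−p*)·0.0000)/1.26=0.0000; Δ=(0.0000−0.0000)/(112.0470−58.6092)=0.0000; B=V−Δ·S=0.0000
Node (1,0) S=34.6800: V=(p*·1.4144+(1−p*)·22.6716)/1.26=2.2110; Δ=(1.4144−22.6716)/(45.0840−23.5824)=-0.9886; B=V−Δ·S=36.4967
Node (1,1) S=66.3000: V=(p*·0.0000+(1−p*)·1.4144)/1.26=0.0724; Δ=(0.0000−1.4144)/(86.1900−45.0840)=-0.0344; B=V−Δ·S=2.3537
Node (0,0) S=51.0000: V=(p*·0.0724+(1−p*)·2.2110)/1.26=0.1670; Δ=(0.0724−2.2110)/(66.3000−34.6800)=-0.0676; B=V−Δ·S=3.6162
The time-0 hedge costs 0.1670, which is the no-arbitrage price.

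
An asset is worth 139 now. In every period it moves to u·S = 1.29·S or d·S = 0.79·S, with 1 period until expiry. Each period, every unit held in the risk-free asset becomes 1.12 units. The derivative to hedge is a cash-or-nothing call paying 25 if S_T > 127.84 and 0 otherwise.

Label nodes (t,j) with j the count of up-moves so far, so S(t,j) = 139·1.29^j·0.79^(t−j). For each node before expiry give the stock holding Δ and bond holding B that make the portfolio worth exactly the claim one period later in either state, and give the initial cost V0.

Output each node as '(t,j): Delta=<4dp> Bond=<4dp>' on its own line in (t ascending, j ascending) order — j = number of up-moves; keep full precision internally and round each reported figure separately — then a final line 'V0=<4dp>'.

The replicating-portfolio and risk-neutral prices coincide; use p* = (1.12−0.79)/(1.29−0.79) = 0.6600 for the latter.
Payoff layer (t=1): V(1,0)=0.0000, V(1,1)=25.0000
(0,0): S=139.0000. Δ = (V_up−V_dn)/(S_up−S_dn) = (25.0000−0.0000)/(179.3100−109.8100) = 0.3597. V = [p*·25.0000 + (1−p*)·0.0000]/1.12 = 14.7321. B = V − Δ·S = -35.2679.
Each (Δ,B) replicates both successor values, so the strategy is self-financing and V0 is arbitrage-free.

(0,0): Delta=0.3597 Bond=-35.2679
V0=14.7321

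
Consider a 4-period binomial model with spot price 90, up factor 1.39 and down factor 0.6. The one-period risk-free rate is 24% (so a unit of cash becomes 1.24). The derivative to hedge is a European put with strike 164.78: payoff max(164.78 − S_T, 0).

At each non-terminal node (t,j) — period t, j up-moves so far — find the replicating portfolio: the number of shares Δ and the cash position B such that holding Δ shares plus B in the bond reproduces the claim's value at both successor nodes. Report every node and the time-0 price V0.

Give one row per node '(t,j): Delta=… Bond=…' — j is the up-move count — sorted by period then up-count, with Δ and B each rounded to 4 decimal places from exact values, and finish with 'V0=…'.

(0,0): Delta=-0.3286 Bond=40.4576
(1,0): Delta=-1.0000 Bond=86.4250
(1,1): Delta=-0.2606 Bond=41.6696
(2,0): Delta=-1.0000 Bond=107.1670
(2,1): Delta=-1.0000 Bond=107.1670
(2,2): Delta=-0.1858 Bond=38.6632
(3,0): Delta=-1.0000 Bond=132.8871
(3,1): Delta=-1.0000 Bond=132.8871
(3,2): Delta=-1.0000 Bond=132.8871
(3,3): Delta=-0.1035 Bond=28.0335
V0=10.8869

No-arbitrage ⇒ martingale measure with p* = (R−d)/(u−d) = 0.8101.
Terminal values V(4,·): V(4,0)=153.1160, V(4,1)=137.7584, V(4,2)=102.1800, V(4,3)=19.7566, V(4,4)=0.0000
  t=3,j=0: stock 19.4400 → up 27.0216 (V=137.7584), down 11.6640 (V=153.1160). Price 113.4471; hedge Δ=-1.0000, bond B=132.8871.
  t=3,j=1: stock 45.0360 → up 62.6000 (V=102.1800), down 27.0216 (V=137.7584). Price 87.8511; hedge Δ=-1.0000, bond B=132.8871.
  t=3,j=2: stock 104.3334 → up 145.0234 (V=19.7566), down 62.6000 (V=102.1800). Price 28.5537; hedge Δ=-1.0000, bond B=132.8871.
  t=3,j=3: stock 241.7057 → up 335.9709 (V=0.0000), down 145.0234 (V=19.7566). Price 3.0252; hedge Δ=-0.1035, bond B=28.0335.
  t=2,j=0: stock 32.4000 → up 45.0360 (V=87.8511), down 19.4400 (V=113.4471). Price 74.7670; hedge Δ=-1.0000, bond B=107.1670.
  t=2,j=1: stock 75.0600 → up 104.3334 (V=28.5537), down 45.0360 (V=87.8511). Price 32.1070; hedge Δ=-1.0000, bond B=107.1670.
  t=2,j=2: stock 173.8890 → up 241.7057 (V=3.0252), down 104.3334 (V=28.5537). Price 6.3487; hedge Δ=-0.1858, bond B=38.6632.
  t=1,j=0: stock 54.0000 → up 75.0600 (V=32.1070), down 32.4000 (V=74.7670). Price 32.4250; hedge Δ=-1.0000, bond B=86.4250.
  t=1,j=1: stock 125.1000 → up 173.8890 (V=6.3487), down 75.0600 (V=32.1070). Price 9.0641; hedge Δ=-0.2606, bond B=41.6696.
  t=0,j=0: stock 90.0000 → up 125.1000 (V=9.0641), down 54.0000 (V=32.4250). Price 10.8869; hedge Δ=-0.3286, bond B=40.4576.
Check: Δ(0,0)·S0 + B(0,0) = 10.8869 = V0.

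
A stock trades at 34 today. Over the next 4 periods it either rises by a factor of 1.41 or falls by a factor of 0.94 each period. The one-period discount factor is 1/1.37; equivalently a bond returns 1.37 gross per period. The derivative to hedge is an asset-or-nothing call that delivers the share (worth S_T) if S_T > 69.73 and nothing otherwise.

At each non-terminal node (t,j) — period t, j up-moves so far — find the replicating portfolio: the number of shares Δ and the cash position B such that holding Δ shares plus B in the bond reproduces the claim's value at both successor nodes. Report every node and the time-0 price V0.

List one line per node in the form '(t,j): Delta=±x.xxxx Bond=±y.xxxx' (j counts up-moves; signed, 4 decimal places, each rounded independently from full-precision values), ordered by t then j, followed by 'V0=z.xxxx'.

(0,0): Delta=1.3008 Bond=-10.8702
(1,0): Delta=2.6599 Bond=-58.3275
(1,1): Delta=1.2165 Bond=-10.8516
(2,0): Delta=0.0000 Bond=0.0000
(2,1): Delta=2.8248 Bond=-87.3421
(2,2): Delta=1.1168 Bond=-8.1248
(3,0): Delta=0.0000 Bond=0.0000
(3,1): Delta=0.0000 Bond=0.0000
(3,2): Delta=3.0000 Bond=-130.7897
(3,3): Delta=1.0000 Bond=0.0000
V0=33.3574

Since d<R<u, set p* = (R−d)/(u−d) = 0.9149; price each node as the discounted p*-expectation of its children.
Terminal values V(4,·): V(4,0)=0.0000, V(4,1)=0.0000, V(4,2)=0.0000, V(4,3)=89.5909, V(4,4)=134.3864
(3,0): S=28.2399. Δ = (V_up−V_dn)/(S_up−S_dn) = (0.0000−0.0000)/(39.8182−26.5455) = 0.0000. V = [p*·0.0000 + (1−p*)·0.0000]/1.37 = 0.0000. B = V − Δ·S = 0.0000.
(3,1): S=42.3598. Δ = (V_up−V_dn)/(S_up−S_dn) = (0.0000−0.0000)/(59.7273−39.8182) = 0.0000. V = [p*·0.0000 + (1−p*)·0.0000]/1.37 = 0.0000. B = V − Δ·S = 0.0000.
(3,2): S=63.5397. Δ = (V_up−V_dn)/(S_up−S_dn) = (89.5909−0.0000)/(89.5909−59.7273) = 3.0000. V = [p*·89.5909 + (1−p*)·0.0000]/1.37 = 59.8293. B = V − Δ·S = -130.7897.
(3,3): S=95.3095. Δ = (V_up−V_dn)/(S_up−S_dn) = (134.3864−89.5909)/(134.3864−89.5909) = 1.0000. V = [p*·134.3864 + (1−p*)·89.5909]/1.37 = 95.3095. B = V − Δ·S = 0.0000.
(2,0): S=30.0424. Δ = (V_up−V_dn)/(S_up−S_dn) = (0.0000−0.0000)/(42.3598−28.2399) = 0.0000. V = [p*·0.0000 + (1−p*)·0.0000]/1.37 = 0.0000. B = V − Δ·S = 0.0000.
(2,1): S=45.0636. Δ = (V_up−V_dn)/(S_up−S_dn) = (59.8293−0.0000)/(63.5397−42.3598) = 2.8248. V = [p*·59.8293 + (1−p*)·0.0000]/1.37 = 39.9544. B = V − Δ·S = -87.3421.
(2,2): S=67.5954. Δ = (V_up−V_dn)/(S_up−S_dn) = (95.3095−59.8293)/(95.3095−63.5397) = 1.1168. V = [p*·95.3095 + (1−p*)·59.8293]/1.37 = 67.3649. B = V − Δ·S = -8.1248.
(1,0): S=31.9600. Δ = (V_up−V_dn)/(S_up−S_dn) = (39.9544−0.0000)/(45.0636−30.0424) = 2.6599. V = [p*·39.9544 + (1−p*)·0.0000]/1.37 = 26.6817. B = V − Δ·S = -58.3275.
(1,1): S=47.9400. Δ = (V_up−V_dn)/(S_up−S_dn) = (67.3649−39.9544)/(67.5954−45.0636) = 1.2165. V = [p*·67.3649 + (1−p*)·39.9544]/1.37 = 47.4687. B = V − Δ·S = -10.8516.
(0,0): S=34.0000. Δ = (V_up−V_dn)/(S_up−S_dn) = (47.4687−26.6817)/(47.9400−31.9600) = 1.3008. V = [p*·47.4687 + (1−p*)·26.6817]/1.37 = 33.3574. B = V − Δ·S = -10.8702.
The time-0 hedge costs 33.3574, which is the no-arbitrage price.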